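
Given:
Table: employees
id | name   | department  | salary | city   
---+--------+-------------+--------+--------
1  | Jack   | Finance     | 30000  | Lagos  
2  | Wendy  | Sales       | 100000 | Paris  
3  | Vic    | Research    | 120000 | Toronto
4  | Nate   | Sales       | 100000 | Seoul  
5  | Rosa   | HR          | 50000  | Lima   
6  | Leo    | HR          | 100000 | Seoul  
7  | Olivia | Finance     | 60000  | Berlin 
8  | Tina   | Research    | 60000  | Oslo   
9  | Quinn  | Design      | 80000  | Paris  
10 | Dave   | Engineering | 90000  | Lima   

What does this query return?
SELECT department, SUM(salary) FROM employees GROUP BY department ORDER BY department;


Summing salary within each department:
  Design: 80000 = 80000
  Engineering: 90000 = 90000
  Finance: 30000 + 60000 = 90000
  HR: 50000 + 100000 = 150000
  Research: 120000 + 60000 = 180000
  Sales: 100000 + 100000 = 200000


6 groups:
Design, 80000
Engineering, 90000
Finance, 90000
HR, 150000
Research, 180000
Sales, 200000


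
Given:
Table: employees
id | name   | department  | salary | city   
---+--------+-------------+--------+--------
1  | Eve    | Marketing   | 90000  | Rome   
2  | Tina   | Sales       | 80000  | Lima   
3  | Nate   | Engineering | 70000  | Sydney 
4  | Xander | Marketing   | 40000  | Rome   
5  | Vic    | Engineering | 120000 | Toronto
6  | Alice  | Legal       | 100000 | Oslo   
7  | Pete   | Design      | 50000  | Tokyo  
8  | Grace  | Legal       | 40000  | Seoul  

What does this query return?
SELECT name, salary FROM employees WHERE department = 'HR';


Filtering: department = 'HR'
Matching rows: 0

Empty result set (0 rows)


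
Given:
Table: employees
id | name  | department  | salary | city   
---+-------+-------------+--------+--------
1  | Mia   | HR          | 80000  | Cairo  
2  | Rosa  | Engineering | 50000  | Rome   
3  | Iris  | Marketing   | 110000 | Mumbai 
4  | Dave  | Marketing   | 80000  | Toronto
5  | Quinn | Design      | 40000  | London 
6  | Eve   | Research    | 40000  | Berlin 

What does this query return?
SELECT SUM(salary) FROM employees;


SUM(salary) = 80000 + 50000 + 110000 + 80000 + 40000 + 40000 = 400000

400000


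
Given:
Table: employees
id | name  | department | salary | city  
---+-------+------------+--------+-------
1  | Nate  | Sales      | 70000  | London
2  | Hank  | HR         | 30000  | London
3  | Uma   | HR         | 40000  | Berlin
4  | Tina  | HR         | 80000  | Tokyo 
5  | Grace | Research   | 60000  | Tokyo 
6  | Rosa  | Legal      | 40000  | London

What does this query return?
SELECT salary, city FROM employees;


Projecting columns: salary, city

6 rows:
70000, London
30000, London
40000, Berlin
80000, Tokyo
60000, Tokyo
40000, London


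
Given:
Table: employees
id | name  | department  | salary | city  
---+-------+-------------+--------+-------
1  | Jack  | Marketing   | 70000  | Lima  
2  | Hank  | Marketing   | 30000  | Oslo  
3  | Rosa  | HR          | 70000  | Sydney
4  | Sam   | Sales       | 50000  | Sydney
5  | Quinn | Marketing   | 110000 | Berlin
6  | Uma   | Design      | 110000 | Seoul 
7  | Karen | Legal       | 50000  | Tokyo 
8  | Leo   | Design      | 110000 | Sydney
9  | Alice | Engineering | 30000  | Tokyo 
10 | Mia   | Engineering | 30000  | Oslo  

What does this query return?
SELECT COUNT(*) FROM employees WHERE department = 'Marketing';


Counting rows where department = 'Marketing'
  Jack -> MATCH
  Hank -> MATCH
  Quinn -> MATCH


3


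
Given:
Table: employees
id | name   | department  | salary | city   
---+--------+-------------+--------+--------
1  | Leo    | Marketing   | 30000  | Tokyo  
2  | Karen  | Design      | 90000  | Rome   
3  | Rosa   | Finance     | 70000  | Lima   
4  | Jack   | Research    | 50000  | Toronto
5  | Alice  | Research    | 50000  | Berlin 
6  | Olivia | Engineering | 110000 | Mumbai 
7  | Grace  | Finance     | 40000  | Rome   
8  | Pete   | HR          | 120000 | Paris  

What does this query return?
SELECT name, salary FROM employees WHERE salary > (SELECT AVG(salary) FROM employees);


Subquery: AVG(salary) = 70000.0
Filtering: salary > 70000.0
  Karen (90000) -> MATCH
  Olivia (110000) -> MATCH
  Pete (120000) -> MATCH


3 rows:
Karen, 90000
Olivia, 110000
Pete, 120000


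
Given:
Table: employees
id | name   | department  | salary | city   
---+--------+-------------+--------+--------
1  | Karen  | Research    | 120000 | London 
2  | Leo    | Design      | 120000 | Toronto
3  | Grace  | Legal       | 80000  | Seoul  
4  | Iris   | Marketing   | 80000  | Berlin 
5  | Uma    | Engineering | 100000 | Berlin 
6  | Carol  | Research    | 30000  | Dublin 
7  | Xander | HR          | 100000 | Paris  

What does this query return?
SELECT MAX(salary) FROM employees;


Salaries: 120000, 120000, 80000, 80000, 100000, 30000, 100000
MAX = 120000

120000


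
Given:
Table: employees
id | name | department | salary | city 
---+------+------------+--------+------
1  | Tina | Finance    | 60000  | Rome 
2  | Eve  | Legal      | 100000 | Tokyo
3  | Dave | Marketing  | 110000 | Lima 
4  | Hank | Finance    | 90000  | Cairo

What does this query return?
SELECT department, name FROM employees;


Projecting columns: department, name

4 rows:
Finance, Tina
Legal, Eve
Marketing, Dave
Finance, Hank


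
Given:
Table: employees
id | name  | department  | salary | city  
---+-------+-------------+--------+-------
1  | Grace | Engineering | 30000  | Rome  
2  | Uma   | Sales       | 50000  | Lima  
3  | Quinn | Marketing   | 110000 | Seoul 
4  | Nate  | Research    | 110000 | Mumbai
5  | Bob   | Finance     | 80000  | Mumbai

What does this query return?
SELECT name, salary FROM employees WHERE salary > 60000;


Filtering: salary > 60000
Matching: 3 rows

3 rows:
Quinn, 110000
Nate, 110000
Bob, 80000


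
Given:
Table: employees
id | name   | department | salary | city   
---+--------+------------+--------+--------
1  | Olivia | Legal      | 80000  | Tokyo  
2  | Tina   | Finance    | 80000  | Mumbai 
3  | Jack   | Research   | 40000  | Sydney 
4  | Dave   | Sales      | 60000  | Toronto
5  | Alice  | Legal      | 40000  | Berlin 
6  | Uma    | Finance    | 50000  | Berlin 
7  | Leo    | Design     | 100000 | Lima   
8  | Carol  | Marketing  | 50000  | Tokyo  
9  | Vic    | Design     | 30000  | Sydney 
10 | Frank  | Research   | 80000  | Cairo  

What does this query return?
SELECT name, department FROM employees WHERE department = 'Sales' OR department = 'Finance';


Filtering: department = 'Sales' OR 'Finance'
Matching: 3 rows

3 rows:
Tina, Finance
Dave, Sales
Uma, Finance


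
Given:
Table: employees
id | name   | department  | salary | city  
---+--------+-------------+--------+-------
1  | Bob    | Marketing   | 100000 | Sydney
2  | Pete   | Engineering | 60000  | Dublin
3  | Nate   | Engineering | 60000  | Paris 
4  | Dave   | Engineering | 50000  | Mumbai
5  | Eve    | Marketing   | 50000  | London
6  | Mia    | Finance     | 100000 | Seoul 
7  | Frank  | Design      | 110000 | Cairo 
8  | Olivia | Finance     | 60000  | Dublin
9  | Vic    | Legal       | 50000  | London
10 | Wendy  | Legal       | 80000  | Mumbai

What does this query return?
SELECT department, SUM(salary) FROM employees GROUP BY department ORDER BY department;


Summing salary within each department:
  Design: 110000 = 110000
  Engineering: 60000 + 60000 + 50000 = 170000
  Finance: 100000 + 60000 = 160000
  Legal: 50000 + 80000 = 130000
  Marketing: 100000 + 50000 = 150000


5 groups:
Design, 110000
Engineering, 170000
Finance, 160000
Legal, 130000
Marketing, 150000


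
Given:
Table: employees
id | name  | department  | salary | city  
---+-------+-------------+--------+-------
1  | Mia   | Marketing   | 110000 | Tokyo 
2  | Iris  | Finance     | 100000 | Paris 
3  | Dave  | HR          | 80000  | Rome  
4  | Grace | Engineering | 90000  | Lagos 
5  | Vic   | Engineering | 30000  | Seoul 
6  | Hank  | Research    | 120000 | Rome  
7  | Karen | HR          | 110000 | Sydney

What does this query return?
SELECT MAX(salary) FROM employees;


Salaries: 110000, 100000, 80000, 90000, 30000, 120000, 110000
MAX = 120000

120000


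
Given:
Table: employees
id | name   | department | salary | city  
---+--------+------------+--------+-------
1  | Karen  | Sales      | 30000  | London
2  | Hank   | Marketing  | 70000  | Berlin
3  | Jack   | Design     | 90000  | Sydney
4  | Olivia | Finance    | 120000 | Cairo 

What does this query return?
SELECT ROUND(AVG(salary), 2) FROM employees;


SUM(salary) = 310000
COUNT = 4
ROUND(AVG, 2) = ROUND(310000 / 4, 2) = 77500.0

77500.0


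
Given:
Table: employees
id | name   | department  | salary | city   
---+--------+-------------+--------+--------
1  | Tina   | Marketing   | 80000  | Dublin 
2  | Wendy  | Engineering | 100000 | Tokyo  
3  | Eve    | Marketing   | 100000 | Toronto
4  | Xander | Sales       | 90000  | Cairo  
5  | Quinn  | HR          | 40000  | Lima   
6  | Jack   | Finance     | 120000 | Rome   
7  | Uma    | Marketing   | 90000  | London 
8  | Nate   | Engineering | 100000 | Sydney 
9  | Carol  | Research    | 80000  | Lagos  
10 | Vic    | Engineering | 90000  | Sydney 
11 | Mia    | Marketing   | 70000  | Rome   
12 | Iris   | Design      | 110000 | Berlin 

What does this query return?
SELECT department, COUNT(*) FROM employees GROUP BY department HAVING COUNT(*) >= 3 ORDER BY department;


Groups with count >= 3:
  Engineering: 3 -> PASS
  Marketing: 4 -> PASS
  Design: 1 -> filtered out
  Finance: 1 -> filtered out
  HR: 1 -> filtered out
  Research: 1 -> filtered out
  Sales: 1 -> filtered out


2 groups:
Engineering, 3
Marketing, 4


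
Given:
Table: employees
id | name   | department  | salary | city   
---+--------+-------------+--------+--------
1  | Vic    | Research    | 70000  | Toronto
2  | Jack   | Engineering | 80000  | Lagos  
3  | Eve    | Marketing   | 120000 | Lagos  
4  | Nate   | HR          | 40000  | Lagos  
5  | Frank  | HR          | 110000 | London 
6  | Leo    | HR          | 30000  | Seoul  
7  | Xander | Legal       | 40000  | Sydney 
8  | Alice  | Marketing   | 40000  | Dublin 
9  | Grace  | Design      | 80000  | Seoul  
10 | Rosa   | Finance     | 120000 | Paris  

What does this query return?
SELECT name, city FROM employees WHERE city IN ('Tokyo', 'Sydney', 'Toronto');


Filtering: city IN ('Tokyo', 'Sydney', 'Toronto')
Matching: 2 rows

2 rows:
Vic, Toronto
Xander, Sydney


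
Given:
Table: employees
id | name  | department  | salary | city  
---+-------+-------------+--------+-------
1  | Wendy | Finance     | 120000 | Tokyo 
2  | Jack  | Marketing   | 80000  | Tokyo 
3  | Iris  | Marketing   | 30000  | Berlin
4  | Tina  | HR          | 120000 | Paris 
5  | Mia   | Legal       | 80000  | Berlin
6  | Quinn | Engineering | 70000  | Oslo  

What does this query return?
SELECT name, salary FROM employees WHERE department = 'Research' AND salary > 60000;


Filtering: department = 'Research' AND salary > 60000
Matching: 0 rows

Empty result set (0 rows)


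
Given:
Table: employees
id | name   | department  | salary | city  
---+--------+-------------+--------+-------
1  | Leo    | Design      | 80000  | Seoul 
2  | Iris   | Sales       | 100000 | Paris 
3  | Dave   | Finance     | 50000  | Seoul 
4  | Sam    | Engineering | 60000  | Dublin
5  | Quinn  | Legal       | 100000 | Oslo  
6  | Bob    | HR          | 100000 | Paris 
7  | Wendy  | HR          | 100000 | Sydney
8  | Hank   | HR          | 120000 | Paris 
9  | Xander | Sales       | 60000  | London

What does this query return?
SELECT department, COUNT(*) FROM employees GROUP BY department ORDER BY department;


Assigning each row to its department group:
  Leo -> Design
  Iris -> Sales
  Dave -> Finance
  Sam -> Engineering
  Quinn -> Legal
  Bob -> HR
  Wendy -> HR
  Hank -> HR
  Xander -> Sales


6 groups:
Design, 1
Engineering, 1
Finance, 1
HR, 3
Legal, 1
Sales, 2


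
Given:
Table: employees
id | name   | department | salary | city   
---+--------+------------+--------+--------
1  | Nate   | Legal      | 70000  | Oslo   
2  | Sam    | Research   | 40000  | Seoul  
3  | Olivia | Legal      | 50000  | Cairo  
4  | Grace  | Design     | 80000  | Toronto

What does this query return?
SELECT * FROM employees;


SELECT * returns all 4 rows with all columns

4 rows:
1, Nate, Legal, 70000, Oslo
2, Sam, Research, 40000, Seoul
3, Olivia, Legal, 50000, Cairo
4, Grace, Design, 80000, Toronto


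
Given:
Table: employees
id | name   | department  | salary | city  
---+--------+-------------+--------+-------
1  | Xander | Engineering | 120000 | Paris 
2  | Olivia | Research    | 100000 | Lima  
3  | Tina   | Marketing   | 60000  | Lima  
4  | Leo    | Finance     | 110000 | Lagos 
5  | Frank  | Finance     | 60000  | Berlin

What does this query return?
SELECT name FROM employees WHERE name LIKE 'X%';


LIKE 'X%' matches names starting with 'X'
Matching: 1

1 rows:
Xander


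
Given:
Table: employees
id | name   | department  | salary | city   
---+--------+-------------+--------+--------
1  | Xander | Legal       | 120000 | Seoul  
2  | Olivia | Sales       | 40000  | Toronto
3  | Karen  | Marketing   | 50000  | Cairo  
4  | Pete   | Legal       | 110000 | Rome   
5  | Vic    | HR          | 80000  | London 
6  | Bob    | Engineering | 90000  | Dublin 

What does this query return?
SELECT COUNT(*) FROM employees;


COUNT(*) counts all rows

6


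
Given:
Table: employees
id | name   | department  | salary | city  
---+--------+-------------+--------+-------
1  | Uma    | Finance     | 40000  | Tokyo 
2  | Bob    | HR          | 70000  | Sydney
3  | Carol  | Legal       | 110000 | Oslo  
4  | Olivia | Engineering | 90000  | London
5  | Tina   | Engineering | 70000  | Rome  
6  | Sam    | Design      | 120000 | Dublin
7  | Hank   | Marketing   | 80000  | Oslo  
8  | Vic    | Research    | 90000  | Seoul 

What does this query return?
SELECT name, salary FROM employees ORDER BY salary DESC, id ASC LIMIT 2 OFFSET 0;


Sort by salary DESC (id ASC tiebreak), then skip 0 and take 2
Rows 1 through 2

2 rows:
Sam, 120000
Carol, 110000


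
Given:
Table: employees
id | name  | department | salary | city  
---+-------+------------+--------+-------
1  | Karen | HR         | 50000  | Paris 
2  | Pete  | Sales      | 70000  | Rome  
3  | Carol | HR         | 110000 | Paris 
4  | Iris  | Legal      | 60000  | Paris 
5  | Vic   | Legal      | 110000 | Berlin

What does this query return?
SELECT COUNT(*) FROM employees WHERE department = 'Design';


Counting rows where department = 'Design'


0


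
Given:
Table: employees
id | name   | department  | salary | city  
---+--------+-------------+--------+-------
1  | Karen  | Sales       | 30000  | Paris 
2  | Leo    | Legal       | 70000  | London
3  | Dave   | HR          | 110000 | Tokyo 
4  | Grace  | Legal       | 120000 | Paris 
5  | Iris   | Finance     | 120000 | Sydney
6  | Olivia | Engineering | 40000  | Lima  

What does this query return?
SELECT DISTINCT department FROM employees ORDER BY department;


All 'department' values (row order): Sales, Legal, HR, Legal, Finance, Engineering
Removing duplicates leaves 5 unique value(s).

5 values:
Engineering
Finance
HR
Legal
Sales


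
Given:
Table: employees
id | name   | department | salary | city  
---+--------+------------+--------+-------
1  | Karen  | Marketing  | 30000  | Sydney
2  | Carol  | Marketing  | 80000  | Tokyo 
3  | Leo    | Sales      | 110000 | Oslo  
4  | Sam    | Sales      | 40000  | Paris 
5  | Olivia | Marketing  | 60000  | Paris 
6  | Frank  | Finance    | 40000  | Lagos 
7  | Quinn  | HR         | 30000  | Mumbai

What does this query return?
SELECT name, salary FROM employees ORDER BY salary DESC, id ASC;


Sorting by salary DESC, then id ASC for ties

7 rows:
Leo, 110000
Carol, 80000
Olivia, 60000
Sam, 40000
Frank, 40000
Karen, 30000
Quinn, 30000


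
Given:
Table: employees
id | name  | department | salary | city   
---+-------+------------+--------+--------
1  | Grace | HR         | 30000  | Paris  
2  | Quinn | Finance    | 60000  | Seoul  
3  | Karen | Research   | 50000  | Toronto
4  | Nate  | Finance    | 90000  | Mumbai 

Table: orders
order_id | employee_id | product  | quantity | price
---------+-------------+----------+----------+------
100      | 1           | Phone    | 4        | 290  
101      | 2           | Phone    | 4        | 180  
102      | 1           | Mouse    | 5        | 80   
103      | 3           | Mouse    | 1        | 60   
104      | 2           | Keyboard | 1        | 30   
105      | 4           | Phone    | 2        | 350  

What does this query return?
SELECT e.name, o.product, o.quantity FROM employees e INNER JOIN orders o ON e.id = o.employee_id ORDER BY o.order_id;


Joining employees.id = orders.employee_id:
  employee Grace (id=1) -> order Phone
  employee Quinn (id=2) -> order Phone
  employee Grace (id=1) -> order Mouse
  employee Karen (id=3) -> order Mouse
  employee Quinn (id=2) -> order Keyboard
  employee Nate (id=4) -> order Phone


6 rows:
Grace, Phone, 4
Quinn, Phone, 4
Grace, Mouse, 5
Karen, Mouse, 1
Quinn, Keyboard, 1
Nate, Phone, 2


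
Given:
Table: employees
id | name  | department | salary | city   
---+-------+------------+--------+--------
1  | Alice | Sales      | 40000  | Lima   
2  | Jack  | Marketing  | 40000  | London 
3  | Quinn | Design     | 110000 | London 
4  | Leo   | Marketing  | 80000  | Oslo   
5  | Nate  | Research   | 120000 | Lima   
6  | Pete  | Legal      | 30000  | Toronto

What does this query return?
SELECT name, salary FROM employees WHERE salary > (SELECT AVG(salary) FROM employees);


Subquery: AVG(salary) = 70000.0
Filtering: salary > 70000.0
  Quinn (110000) -> MATCH
  Leo (80000) -> MATCH
  Nate (120000) -> MATCH


3 rows:
Quinn, 110000
Leo, 80000
Nate, 120000


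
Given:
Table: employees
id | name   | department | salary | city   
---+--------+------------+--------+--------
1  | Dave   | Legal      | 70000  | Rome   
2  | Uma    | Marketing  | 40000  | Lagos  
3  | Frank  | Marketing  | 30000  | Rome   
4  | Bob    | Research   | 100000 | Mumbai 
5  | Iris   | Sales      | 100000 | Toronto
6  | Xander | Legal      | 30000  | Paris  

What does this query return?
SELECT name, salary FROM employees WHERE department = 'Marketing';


Filtering: department = 'Marketing'
Matching rows: 2

2 rows:
Uma, 40000
Frank, 30000


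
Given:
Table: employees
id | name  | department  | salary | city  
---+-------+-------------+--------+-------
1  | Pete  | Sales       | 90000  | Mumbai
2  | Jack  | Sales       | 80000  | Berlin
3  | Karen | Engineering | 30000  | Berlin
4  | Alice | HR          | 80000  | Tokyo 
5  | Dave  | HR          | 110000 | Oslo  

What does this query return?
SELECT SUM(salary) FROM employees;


SUM(salary) = 90000 + 80000 + 30000 + 80000 + 110000 = 390000

390000


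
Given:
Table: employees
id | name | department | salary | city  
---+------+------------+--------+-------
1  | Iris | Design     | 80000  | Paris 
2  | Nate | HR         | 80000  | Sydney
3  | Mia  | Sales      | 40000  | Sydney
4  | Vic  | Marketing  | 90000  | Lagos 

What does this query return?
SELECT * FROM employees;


SELECT * returns all 4 rows with all columns

4 rows:
1, Iris, Design, 80000, Paris
2, Nate, HR, 80000, Sydney
3, Mia, Sales, 40000, Sydney
4, Vic, Marketing, 90000, Lagos


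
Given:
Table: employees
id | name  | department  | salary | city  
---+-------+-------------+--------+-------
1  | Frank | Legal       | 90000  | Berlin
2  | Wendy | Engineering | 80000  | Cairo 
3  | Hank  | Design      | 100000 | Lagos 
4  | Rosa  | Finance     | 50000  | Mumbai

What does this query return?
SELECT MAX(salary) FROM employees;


Salaries: 90000, 80000, 100000, 50000
MAX = 100000

100000


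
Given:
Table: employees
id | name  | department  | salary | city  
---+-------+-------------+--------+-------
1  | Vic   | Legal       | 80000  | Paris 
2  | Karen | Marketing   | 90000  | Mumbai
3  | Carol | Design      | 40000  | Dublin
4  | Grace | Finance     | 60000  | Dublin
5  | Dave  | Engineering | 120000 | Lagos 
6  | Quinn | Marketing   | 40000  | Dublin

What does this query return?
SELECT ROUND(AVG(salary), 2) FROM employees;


SUM(salary) = 430000
COUNT = 6
ROUND(AVG, 2) = ROUND(430000 / 6, 2) = 71666.67

71666.67


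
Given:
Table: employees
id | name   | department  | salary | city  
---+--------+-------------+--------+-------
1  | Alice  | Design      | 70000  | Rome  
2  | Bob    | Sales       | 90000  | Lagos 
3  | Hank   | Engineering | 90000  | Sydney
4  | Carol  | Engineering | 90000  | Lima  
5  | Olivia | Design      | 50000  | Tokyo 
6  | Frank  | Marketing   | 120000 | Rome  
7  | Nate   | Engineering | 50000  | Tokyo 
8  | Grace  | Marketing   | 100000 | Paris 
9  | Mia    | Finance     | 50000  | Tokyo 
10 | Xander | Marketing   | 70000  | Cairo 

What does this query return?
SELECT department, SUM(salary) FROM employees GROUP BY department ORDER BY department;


Summing salary within each department:
  Design: 70000 + 50000 = 120000
  Engineering: 90000 + 90000 + 50000 = 230000
  Finance: 50000 = 50000
  Marketing: 120000 + 100000 + 70000 = 290000
  Sales: 90000 = 90000


5 groups:
Design, 120000
Engineering, 230000
Finance, 50000
Marketing, 290000
Sales, 90000


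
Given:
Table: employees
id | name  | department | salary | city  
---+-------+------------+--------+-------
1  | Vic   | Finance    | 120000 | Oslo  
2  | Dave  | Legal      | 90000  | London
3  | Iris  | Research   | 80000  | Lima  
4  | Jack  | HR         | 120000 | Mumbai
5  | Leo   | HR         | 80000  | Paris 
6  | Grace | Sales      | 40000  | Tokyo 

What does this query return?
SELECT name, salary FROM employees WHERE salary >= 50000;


Filtering: salary >= 50000
Matching: 5 rows

5 rows:
Vic, 120000
Dave, 90000
Iris, 80000
Jack, 120000
Leo, 80000


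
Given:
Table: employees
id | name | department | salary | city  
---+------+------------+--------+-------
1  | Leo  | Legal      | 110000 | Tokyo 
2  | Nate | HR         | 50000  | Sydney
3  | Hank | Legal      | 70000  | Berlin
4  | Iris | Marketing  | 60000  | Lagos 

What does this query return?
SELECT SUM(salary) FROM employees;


SUM(salary) = 110000 + 50000 + 70000 + 60000 = 290000

290000


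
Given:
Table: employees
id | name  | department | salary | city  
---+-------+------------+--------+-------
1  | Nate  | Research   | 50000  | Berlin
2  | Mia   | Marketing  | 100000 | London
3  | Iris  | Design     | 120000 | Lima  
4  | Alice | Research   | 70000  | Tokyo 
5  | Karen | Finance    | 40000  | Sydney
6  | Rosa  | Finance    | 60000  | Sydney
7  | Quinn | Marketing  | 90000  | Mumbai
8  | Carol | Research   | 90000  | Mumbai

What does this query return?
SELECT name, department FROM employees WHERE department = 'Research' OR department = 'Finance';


Filtering: department = 'Research' OR 'Finance'
Matching: 5 rows

5 rows:
Nate, Research
Alice, Research
Karen, Finance
Rosa, Finance
Carol, Research


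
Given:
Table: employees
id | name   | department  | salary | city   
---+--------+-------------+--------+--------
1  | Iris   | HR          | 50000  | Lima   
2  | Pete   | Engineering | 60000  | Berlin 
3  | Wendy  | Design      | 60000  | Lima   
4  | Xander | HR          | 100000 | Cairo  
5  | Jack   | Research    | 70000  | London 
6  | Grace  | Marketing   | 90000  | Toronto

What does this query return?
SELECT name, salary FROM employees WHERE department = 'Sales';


Filtering: department = 'Sales'
Matching rows: 0

Empty result set (0 rows)


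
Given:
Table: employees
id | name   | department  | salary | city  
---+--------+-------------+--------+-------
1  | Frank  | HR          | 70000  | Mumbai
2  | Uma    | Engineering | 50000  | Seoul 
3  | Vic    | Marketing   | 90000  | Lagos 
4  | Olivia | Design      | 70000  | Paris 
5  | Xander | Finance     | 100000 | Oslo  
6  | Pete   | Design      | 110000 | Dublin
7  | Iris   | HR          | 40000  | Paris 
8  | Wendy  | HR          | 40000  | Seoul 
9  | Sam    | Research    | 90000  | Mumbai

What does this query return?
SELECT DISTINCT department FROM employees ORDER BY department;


All 'department' values (row order): HR, Engineering, Marketing, Design, Finance, Design, HR, HR, Research
Removing duplicates leaves 6 unique value(s).

6 values:
Design
Engineering
Finance
HR
Marketing
Research


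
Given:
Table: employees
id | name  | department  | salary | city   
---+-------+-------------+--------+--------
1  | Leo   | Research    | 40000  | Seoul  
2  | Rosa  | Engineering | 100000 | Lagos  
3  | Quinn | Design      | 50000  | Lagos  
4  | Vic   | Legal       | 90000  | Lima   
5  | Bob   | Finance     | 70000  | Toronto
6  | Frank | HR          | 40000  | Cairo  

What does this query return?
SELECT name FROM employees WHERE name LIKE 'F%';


LIKE 'F%' matches names starting with 'F'
Matching: 1

1 rows:
Frank


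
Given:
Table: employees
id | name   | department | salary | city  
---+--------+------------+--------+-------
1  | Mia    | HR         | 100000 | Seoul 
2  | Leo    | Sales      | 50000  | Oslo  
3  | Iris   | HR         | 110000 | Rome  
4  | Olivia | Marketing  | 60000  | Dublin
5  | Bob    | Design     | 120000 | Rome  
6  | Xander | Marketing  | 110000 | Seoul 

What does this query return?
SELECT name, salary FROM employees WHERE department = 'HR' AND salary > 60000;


Filtering: department = 'HR' AND salary > 60000
Matching: 2 rows

2 rows:
Mia, 100000
Iris, 110000


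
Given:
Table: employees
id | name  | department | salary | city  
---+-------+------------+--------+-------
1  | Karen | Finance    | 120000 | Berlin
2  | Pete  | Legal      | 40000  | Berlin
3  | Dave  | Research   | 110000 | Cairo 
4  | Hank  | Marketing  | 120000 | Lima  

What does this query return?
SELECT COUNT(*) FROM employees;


COUNT(*) counts all rows

4


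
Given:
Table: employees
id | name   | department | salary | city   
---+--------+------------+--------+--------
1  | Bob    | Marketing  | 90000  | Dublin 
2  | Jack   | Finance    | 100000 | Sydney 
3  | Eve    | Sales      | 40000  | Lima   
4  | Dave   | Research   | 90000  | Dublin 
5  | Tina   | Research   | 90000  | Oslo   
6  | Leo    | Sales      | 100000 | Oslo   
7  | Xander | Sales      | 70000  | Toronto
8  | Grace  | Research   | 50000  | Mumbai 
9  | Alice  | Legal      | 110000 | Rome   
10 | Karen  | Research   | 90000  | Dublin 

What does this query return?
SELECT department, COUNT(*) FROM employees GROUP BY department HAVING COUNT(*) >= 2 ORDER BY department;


Groups with count >= 2:
  Research: 4 -> PASS
  Sales: 3 -> PASS
  Finance: 1 -> filtered out
  Legal: 1 -> filtered out
  Marketing: 1 -> filtered out


2 groups:
Research, 4
Sales, 3


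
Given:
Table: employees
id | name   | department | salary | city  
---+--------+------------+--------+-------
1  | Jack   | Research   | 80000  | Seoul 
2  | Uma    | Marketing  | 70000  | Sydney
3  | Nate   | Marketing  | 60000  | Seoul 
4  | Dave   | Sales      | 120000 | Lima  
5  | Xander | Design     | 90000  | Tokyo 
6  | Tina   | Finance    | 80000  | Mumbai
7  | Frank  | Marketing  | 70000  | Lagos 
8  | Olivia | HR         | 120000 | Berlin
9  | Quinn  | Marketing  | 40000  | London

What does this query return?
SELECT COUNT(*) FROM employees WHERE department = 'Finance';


Counting rows where department = 'Finance'
  Tina -> MATCH


1


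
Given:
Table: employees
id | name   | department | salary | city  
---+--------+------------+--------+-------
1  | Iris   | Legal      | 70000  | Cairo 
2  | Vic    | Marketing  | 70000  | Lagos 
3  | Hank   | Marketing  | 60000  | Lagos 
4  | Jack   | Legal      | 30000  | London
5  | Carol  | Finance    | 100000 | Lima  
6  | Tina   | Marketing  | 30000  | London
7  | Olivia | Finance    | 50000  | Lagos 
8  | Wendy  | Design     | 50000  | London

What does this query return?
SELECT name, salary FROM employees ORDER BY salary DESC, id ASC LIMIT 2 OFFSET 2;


Sort by salary DESC (id ASC tiebreak), then skip 2 and take 2
Rows 3 through 4

2 rows:
Vic, 70000
Hank, 60000


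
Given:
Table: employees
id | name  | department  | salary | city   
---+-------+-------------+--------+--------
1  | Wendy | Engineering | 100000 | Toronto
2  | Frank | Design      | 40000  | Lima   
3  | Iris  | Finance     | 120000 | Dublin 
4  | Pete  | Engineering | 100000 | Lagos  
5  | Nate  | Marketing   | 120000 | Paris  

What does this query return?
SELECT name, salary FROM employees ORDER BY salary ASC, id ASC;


Sorting by salary ASC, then id ASC for ties

5 rows:
Frank, 40000
Wendy, 100000
Pete, 100000
Iris, 120000
Nate, 120000


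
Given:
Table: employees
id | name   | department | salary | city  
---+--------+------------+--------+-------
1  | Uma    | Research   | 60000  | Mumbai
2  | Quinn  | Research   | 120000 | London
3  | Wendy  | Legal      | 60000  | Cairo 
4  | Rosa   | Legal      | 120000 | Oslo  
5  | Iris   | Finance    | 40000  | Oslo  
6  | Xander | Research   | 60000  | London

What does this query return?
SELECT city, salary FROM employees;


Projecting columns: city, salary

6 rows:
Mumbai, 60000
London, 120000
Cairo, 60000
Oslo, 120000
Oslo, 40000
London, 60000


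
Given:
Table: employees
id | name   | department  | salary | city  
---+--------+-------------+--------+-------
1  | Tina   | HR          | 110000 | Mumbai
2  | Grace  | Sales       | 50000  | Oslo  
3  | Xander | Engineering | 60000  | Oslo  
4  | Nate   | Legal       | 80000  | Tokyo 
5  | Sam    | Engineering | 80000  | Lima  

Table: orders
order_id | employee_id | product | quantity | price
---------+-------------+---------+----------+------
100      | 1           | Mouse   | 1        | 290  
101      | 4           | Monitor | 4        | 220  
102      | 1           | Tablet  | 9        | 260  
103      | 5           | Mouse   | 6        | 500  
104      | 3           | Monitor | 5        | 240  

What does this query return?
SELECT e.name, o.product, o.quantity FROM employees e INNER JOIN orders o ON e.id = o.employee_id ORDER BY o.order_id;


Joining employees.id = orders.employee_id:
  employee Tina (id=1) -> order Mouse
  employee Nate (id=4) -> order Monitor
  employee Tina (id=1) -> order Tablet
  employee Sam (id=5) -> order Mouse
  employee Xander (id=3) -> order Monitor


5 rows:
Tina, Mouse, 1
Nate, Monitor, 4
Tina, Tablet, 9
Sam, Mouse, 6
Xander, Monitor, 5


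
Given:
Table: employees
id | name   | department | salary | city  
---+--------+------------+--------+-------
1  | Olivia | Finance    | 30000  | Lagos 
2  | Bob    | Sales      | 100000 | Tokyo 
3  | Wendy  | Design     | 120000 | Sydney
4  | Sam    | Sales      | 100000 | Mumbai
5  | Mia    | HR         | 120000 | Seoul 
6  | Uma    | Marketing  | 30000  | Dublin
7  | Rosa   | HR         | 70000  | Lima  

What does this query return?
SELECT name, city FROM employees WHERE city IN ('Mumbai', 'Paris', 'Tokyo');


Filtering: city IN ('Mumbai', 'Paris', 'Tokyo')
Matching: 2 rows

2 rows:
Bob, Tokyo
Sam, Mumbai


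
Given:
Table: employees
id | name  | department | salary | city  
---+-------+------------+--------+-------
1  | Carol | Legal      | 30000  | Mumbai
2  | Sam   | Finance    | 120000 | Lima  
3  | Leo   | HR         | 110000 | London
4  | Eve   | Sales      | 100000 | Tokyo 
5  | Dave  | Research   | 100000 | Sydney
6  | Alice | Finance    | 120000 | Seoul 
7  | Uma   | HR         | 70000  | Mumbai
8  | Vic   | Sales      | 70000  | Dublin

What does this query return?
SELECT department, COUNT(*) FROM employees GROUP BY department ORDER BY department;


Assigning each row to its department group:
  Carol -> Legal
  Sam -> Finance
  Leo -> HR
  Eve -> Sales
  Dave -> Research
  Alice -> Finance
  Uma -> HR
  Vic -> Sales


5 groups:
Finance, 2
HR, 2
Legal, 1
Research, 1
Sales, 2


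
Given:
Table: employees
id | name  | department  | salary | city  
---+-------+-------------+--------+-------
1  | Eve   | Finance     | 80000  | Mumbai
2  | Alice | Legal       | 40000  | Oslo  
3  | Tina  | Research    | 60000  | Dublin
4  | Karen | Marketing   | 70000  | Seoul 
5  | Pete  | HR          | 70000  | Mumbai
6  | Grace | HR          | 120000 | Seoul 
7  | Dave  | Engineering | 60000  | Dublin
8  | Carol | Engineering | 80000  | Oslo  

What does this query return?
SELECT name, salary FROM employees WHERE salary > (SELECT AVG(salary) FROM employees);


Subquery: AVG(salary) = 72500.0
Filtering: salary > 72500.0
  Eve (80000) -> MATCH
  Grace (120000) -> MATCH
  Carol (80000) -> MATCH


3 rows:
Eve, 80000
Grace, 120000
Carol, 80000


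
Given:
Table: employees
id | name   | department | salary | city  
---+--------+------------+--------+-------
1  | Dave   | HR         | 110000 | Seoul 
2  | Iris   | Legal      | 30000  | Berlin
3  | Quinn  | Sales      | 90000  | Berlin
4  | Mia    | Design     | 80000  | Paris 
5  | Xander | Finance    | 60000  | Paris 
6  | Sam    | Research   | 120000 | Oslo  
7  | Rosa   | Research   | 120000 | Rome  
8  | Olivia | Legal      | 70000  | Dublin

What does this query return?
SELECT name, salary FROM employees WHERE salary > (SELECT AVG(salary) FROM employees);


Subquery: AVG(salary) = 85000.0
Filtering: salary > 85000.0
  Dave (110000) -> MATCH
  Quinn (90000) -> MATCH
  Sam (120000) -> MATCH
  Rosa (120000) -> MATCH


4 rows:
Dave, 110000
Quinn, 90000
Sam, 120000
Rosa, 120000


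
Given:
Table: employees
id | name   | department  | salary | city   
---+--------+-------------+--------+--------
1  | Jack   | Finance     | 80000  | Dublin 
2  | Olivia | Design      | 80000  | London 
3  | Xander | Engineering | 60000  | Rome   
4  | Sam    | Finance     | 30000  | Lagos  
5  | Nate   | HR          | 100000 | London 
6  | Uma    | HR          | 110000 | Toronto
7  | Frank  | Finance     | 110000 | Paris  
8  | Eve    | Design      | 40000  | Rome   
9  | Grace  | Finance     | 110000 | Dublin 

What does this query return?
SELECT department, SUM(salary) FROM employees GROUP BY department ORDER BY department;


Summing salary within each department:
  Design: 80000 + 40000 = 120000
  Engineering: 60000 = 60000
  Finance: 80000 + 30000 + 110000 + 110000 = 330000
  HR: 100000 + 110000 = 210000


4 groups:
Design, 120000
Engineering, 60000
Finance, 330000
HR, 210000


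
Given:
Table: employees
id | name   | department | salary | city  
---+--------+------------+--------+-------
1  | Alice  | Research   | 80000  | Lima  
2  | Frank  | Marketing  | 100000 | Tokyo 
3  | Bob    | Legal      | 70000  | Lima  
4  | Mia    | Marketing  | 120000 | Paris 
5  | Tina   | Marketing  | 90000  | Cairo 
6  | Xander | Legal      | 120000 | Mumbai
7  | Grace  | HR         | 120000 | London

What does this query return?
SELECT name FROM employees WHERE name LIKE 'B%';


LIKE 'B%' matches names starting with 'B'
Matching: 1

1 rows:
Bob


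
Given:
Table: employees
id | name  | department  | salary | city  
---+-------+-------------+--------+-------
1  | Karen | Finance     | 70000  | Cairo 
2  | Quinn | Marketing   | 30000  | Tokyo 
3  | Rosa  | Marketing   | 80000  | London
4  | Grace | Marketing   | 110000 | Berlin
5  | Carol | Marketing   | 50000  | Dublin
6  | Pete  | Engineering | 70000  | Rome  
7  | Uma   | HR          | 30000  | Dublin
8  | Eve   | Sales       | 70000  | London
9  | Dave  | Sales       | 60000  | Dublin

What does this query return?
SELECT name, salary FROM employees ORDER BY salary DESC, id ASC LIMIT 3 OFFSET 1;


Sort by salary DESC (id ASC tiebreak), then skip 1 and take 3
Rows 2 through 4

3 rows:
Rosa, 80000
Karen, 70000
Pete, 70000


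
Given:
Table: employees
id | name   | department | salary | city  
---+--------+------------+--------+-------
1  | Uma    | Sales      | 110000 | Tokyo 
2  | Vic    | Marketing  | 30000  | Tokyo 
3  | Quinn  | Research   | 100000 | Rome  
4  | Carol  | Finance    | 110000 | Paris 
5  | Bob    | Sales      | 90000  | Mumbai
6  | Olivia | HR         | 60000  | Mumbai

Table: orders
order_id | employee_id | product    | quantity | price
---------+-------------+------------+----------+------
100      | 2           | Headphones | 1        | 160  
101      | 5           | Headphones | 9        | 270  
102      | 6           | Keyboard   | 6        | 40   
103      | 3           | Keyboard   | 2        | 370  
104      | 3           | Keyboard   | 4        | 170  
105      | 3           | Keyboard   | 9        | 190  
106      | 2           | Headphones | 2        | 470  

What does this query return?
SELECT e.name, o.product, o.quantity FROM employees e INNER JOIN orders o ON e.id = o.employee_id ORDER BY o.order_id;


Joining employees.id = orders.employee_id:
  employee Vic (id=2) -> order Headphones
  employee Bob (id=5) -> order Headphones
  employee Olivia (id=6) -> order Keyboard
  employee Quinn (id=3) -> order Keyboard
  employee Quinn (id=3) -> order Keyboard
  employee Quinn (id=3) -> order Keyboard
  employee Vic (id=2) -> order Headphones


7 rows:
Vic, Headphones, 1
Bob, Headphones, 9
Olivia, Keyboard, 6
Quinn, Keyboard, 2
Quinn, Keyboard, 4
Quinn, Keyboard, 9
Vic, Headphones, 2


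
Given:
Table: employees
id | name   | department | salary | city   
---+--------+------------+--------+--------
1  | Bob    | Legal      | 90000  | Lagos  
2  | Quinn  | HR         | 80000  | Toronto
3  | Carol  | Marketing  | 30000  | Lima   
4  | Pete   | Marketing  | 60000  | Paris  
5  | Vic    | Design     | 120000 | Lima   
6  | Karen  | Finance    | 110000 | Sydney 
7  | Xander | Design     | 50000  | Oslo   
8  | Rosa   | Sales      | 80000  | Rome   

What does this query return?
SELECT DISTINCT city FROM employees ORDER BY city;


All 'city' values (row order): Lagos, Toronto, Lima, Paris, Lima, Sydney, Oslo, Rome
Removing duplicates leaves 7 unique value(s).

7 values:
Lagos
Lima
Oslo
Paris
Rome
Sydney
Toronto


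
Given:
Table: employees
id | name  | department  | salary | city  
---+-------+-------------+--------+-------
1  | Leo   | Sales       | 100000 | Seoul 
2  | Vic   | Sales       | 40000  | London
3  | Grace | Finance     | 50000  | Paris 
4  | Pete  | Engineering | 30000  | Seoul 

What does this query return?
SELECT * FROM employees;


SELECT * returns all 4 rows with all columns

4 rows:
1, Leo, Sales, 100000, Seoul
2, Vic, Sales, 40000, London
3, Grace, Finance, 50000, Paris
4, Pete, Engineering, 30000, Seoul


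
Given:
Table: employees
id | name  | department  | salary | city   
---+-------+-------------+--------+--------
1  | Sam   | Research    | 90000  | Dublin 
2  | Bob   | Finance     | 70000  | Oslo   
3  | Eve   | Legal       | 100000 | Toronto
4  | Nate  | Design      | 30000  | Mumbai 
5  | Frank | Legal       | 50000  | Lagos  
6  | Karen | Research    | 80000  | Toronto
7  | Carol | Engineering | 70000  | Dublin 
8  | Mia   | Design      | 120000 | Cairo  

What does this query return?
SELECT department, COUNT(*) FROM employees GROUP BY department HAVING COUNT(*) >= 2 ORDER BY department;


Groups with count >= 2:
  Design: 2 -> PASS
  Legal: 2 -> PASS
  Research: 2 -> PASS
  Engineering: 1 -> filtered out
  Finance: 1 -> filtered out


3 groups:
Design, 2
Legal, 2
Research, 2


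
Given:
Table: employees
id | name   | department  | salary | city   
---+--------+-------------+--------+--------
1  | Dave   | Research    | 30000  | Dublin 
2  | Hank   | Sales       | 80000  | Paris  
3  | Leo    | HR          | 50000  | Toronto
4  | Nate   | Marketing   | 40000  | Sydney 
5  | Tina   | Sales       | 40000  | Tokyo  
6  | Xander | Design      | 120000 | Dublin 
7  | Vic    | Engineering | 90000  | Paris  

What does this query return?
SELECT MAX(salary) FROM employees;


Salaries: 30000, 80000, 50000, 40000, 40000, 120000, 90000
MAX = 120000

120000


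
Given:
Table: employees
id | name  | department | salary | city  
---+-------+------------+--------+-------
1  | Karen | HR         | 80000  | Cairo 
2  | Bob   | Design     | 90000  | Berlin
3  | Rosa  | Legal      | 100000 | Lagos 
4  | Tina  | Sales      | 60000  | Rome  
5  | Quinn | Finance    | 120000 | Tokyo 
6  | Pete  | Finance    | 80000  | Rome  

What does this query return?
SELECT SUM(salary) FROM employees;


SUM(salary) = 80000 + 90000 + 100000 + 60000 + 120000 + 80000 = 530000

530000
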